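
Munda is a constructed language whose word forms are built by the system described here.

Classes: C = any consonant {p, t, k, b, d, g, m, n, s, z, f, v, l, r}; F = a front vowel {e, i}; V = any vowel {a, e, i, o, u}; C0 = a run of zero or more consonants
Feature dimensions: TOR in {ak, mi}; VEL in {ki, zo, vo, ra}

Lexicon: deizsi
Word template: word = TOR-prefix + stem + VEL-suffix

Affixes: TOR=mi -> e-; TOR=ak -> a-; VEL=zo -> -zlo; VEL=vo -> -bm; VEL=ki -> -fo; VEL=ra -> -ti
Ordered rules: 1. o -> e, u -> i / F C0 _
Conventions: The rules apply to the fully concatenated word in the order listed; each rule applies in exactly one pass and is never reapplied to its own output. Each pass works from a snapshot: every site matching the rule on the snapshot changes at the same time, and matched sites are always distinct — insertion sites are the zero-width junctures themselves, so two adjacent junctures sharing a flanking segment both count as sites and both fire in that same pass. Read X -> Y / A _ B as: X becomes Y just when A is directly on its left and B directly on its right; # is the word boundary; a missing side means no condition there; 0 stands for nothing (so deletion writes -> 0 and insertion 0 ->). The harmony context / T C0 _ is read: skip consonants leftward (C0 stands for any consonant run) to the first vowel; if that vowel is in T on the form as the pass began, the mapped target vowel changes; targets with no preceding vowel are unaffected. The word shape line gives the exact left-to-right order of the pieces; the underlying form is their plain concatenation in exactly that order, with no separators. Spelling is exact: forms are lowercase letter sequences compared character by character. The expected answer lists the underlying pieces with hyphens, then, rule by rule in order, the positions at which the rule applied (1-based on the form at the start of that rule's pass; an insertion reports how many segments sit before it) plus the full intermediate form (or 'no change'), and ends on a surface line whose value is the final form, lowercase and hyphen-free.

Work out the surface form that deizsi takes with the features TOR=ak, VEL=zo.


underlying: a-deizsi-zlo
1. o -> e, u -> i / F C0 _: fires at position(s) 10: adeizsizle
surface: adeizsizle


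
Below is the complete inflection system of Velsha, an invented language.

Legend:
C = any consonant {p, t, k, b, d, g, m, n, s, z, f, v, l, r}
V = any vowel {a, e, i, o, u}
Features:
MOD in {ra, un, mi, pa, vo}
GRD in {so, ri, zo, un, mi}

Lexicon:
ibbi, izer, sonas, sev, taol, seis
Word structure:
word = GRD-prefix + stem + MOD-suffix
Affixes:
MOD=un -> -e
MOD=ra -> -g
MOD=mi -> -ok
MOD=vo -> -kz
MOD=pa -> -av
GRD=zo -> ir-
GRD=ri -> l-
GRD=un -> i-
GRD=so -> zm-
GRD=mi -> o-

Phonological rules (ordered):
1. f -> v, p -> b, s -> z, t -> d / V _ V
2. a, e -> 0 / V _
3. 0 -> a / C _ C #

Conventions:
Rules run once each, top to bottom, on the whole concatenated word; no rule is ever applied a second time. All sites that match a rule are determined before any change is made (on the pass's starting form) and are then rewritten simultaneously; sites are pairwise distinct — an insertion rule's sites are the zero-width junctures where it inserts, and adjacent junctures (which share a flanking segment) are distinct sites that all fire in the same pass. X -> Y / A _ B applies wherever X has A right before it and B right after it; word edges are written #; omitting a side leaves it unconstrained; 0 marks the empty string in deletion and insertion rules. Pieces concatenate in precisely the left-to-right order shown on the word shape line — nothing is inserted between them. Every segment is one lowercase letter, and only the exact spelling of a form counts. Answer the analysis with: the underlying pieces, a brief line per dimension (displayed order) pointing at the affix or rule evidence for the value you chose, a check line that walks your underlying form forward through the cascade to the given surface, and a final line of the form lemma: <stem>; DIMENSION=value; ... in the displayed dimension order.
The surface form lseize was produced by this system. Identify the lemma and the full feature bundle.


underlying: l-seis-e
MOD=un - signalled by the affix -e
GRD=ri - signalled by the affix l-
check: lseise -> lseize -> lseize -> lseize
lemma: seis; MOD=un; GRD=ri


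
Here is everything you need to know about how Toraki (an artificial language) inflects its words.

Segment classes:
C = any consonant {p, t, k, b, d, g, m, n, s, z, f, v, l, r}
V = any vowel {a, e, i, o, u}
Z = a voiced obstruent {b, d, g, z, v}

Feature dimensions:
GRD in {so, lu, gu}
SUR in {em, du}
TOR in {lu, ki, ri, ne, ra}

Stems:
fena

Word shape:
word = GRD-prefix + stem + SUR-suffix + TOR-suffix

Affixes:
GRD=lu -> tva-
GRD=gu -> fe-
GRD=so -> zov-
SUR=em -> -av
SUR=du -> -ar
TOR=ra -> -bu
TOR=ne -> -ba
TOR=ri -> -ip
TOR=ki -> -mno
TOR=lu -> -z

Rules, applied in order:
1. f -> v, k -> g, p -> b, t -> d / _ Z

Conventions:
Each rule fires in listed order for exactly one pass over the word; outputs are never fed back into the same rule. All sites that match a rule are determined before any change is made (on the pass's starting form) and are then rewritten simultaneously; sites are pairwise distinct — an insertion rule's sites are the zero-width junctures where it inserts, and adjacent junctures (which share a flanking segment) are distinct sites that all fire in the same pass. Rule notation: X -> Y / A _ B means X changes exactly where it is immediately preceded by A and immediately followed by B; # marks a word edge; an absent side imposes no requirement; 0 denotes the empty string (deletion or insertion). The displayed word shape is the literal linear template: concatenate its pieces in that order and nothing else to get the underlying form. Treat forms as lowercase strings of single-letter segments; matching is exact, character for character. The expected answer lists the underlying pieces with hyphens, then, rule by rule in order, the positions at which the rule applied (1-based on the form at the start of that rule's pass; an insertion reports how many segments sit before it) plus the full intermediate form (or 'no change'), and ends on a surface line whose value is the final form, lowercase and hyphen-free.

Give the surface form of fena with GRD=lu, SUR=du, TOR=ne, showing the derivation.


underlying: tva-fena-ar-ba
1. f -> v, k -> g, p -> b, t -> d / _ Z: fires at position(s) 1: dvafenaarba
surface: dvafenaarba


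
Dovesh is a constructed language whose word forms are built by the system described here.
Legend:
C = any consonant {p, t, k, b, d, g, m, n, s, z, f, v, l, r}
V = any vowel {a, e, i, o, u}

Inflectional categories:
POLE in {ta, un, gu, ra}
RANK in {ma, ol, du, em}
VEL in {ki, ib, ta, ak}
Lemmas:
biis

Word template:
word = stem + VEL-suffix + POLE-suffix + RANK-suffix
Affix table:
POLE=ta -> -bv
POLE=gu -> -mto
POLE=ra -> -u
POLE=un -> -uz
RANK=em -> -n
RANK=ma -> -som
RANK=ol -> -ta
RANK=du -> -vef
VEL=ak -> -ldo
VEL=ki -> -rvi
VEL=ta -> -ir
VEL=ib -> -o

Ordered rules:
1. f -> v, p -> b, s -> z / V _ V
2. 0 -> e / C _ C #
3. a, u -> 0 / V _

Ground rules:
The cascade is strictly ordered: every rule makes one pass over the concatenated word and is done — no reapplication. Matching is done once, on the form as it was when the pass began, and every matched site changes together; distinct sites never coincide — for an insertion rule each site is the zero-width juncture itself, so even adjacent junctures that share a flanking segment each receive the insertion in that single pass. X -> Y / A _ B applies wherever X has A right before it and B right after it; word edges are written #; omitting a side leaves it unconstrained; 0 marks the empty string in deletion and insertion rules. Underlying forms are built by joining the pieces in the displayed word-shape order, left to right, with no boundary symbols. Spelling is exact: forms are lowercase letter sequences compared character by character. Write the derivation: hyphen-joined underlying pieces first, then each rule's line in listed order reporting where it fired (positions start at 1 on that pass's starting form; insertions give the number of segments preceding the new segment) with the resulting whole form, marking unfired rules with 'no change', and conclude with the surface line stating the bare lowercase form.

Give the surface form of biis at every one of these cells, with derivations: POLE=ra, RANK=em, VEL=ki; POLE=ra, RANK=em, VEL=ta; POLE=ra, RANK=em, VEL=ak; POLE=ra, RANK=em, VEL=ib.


cell POLE=ra, RANK=em, VEL=ki:
underlying: biis-rvi-u-n
1. f -> v, p -> b, s -> z / V _ V: no change
2. 0 -> e / C _ C #: no change
3. a, u -> 0 / V _: fires at position(s) 8: biisrvin
surface: biisrvin

cell POLE=ra, RANK=em, VEL=ta:
underlying: biis-ir-u-n
1. f -> v, p -> b, s -> z / V _ V: fires at position(s) 4: biizirun
2. 0 -> e / C _ C #: no change
3. a, u -> 0 / V _: no change
surface: biizirun

cell POLE=ra, RANK=em, VEL=ak:
underlying: biis-ldo-u-n
1. f -> v, p -> b, s -> z / V _ V: no change
2. 0 -> e / C _ C #: no change
3. a, u -> 0 / V _: fires at position(s) 8: biisldon
surface: biisldon

cell POLE=ra, RANK=em, VEL=ib:
underlying: biis-o-u-n
1. f -> v, p -> b, s -> z / V _ V: fires at position(s) 4: biizoun
2. 0 -> e / C _ C #: no change
3. a, u -> 0 / V _: fires at position(s) 6: biizon
surface: biizon


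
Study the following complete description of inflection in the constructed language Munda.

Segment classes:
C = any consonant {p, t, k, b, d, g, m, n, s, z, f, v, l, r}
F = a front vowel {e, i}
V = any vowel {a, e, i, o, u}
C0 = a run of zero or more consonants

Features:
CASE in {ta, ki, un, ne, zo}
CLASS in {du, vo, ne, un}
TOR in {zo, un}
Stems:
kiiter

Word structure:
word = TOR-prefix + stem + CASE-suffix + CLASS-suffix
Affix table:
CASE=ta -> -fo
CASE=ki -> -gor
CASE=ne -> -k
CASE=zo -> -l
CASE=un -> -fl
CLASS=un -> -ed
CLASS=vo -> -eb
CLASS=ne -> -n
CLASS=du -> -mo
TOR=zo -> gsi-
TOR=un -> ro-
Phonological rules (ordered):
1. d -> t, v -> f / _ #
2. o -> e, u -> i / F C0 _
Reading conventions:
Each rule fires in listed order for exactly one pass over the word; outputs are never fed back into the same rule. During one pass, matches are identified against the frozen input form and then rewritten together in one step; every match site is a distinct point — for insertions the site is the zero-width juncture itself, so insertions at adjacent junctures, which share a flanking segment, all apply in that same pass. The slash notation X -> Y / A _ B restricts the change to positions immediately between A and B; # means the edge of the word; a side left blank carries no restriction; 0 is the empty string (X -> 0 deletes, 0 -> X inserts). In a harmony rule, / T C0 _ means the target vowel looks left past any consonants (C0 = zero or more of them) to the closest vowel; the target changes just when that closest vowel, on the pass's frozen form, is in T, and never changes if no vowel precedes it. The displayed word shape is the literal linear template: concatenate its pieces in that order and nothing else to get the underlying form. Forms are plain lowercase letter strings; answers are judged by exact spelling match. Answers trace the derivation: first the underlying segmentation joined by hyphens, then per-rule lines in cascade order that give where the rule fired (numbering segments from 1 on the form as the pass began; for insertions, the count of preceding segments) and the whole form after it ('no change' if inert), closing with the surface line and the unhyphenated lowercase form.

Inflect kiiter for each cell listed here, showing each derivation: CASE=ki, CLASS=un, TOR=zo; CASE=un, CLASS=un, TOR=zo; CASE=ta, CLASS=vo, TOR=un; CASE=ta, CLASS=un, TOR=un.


cell CASE=ki, CLASS=un, TOR=zo:
underlying: gsi-kiiter-gor-ed
1. d -> t, v -> f / _ #: fires at position(s) 14: gsikiitergoret
2. o -> e, u -> i / F C0 _: fires at position(s) 11: gsikiitergeret
surface: gsikiitergeret

cell CASE=un, CLASS=un, TOR=zo:
underlying: gsi-kiiter-fl-ed
1. d -> t, v -> f / _ #: fires at position(s) 13: gsikiiterflet
2. o -> e, u -> i / F C0 _: no change
surface: gsikiiterflet

cell CASE=ta, CLASS=vo, TOR=un:
underlying: ro-kiiter-fo-eb
1. d -> t, v -> f / _ #: no change
2. o -> e, u -> i / F C0 _: fires at position(s) 10: rokiiterfeeb
surface: rokiiterfeeb

cell CASE=ta, CLASS=un, TOR=un:
underlying: ro-kiiter-fo-ed
1. d -> t, v -> f / _ #: fires at position(s) 12: rokiiterfoet
2. o -> e, u -> i / F C0 _: fires at position(s) 10: rokiiterfeet
surface: rokiiterfeet


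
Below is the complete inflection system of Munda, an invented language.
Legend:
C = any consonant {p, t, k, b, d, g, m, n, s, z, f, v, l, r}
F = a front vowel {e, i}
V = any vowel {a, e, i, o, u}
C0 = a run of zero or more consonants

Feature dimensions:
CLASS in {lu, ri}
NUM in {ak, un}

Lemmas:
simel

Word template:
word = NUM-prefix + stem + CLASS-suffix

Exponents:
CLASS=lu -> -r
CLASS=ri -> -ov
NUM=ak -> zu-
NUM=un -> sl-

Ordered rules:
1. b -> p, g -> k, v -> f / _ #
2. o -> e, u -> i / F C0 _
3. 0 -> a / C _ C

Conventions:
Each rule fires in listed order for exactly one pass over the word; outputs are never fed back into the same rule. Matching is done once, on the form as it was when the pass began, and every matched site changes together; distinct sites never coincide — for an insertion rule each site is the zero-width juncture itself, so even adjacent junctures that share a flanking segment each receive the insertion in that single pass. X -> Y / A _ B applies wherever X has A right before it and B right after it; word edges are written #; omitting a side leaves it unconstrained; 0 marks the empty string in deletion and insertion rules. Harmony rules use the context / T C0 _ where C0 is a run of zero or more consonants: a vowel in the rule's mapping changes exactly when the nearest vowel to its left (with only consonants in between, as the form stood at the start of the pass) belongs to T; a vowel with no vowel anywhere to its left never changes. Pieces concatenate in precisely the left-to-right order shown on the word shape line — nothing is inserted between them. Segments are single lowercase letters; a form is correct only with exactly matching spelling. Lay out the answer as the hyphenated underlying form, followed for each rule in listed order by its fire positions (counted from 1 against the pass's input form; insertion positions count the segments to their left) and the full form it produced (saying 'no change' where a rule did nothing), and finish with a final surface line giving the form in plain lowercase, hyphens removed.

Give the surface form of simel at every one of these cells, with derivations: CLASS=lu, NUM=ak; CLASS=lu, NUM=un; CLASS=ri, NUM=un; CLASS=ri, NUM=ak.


cell CLASS=lu, NUM=ak:
underlying: zu-simel-r
1. b -> p, g -> k, v -> f / _ #: no change
2. o -> e, u -> i / F C0 _: no change
3. 0 -> a / C _ C: inserts after position(s) 7: zusimelar
surface: zusimelar

cell CLASS=lu, NUM=un:
underlying: sl-simel-r
1. b -> p, g -> k, v -> f / _ #: no change
2. o -> e, u -> i / F C0 _: no change
3. 0 -> a / C _ C: inserts after position(s) 1, 2, 7: salasimelar
surface: salasimelar

cell CLASS=ri, NUM=un:
underlying: sl-simel-ov
1. b -> p, g -> k, v -> f / _ #: fires at position(s) 9: slsimelof
2. o -> e, u -> i / F C0 _: fires at position(s) 8: slsimelef
3. 0 -> a / C _ C: inserts after position(s) 1, 2: salasimelef
surface: salasimelef

cell CLASS=ri, NUM=ak:
underlying: zu-simel-ov
1. b -> p, g -> k, v -> f / _ #: fires at position(s) 9: zusimelof
2. o -> e, u -> i / F C0 _: fires at position(s) 8: zusimelef
3. 0 -> a / C _ C: no change
surface: zusimelef


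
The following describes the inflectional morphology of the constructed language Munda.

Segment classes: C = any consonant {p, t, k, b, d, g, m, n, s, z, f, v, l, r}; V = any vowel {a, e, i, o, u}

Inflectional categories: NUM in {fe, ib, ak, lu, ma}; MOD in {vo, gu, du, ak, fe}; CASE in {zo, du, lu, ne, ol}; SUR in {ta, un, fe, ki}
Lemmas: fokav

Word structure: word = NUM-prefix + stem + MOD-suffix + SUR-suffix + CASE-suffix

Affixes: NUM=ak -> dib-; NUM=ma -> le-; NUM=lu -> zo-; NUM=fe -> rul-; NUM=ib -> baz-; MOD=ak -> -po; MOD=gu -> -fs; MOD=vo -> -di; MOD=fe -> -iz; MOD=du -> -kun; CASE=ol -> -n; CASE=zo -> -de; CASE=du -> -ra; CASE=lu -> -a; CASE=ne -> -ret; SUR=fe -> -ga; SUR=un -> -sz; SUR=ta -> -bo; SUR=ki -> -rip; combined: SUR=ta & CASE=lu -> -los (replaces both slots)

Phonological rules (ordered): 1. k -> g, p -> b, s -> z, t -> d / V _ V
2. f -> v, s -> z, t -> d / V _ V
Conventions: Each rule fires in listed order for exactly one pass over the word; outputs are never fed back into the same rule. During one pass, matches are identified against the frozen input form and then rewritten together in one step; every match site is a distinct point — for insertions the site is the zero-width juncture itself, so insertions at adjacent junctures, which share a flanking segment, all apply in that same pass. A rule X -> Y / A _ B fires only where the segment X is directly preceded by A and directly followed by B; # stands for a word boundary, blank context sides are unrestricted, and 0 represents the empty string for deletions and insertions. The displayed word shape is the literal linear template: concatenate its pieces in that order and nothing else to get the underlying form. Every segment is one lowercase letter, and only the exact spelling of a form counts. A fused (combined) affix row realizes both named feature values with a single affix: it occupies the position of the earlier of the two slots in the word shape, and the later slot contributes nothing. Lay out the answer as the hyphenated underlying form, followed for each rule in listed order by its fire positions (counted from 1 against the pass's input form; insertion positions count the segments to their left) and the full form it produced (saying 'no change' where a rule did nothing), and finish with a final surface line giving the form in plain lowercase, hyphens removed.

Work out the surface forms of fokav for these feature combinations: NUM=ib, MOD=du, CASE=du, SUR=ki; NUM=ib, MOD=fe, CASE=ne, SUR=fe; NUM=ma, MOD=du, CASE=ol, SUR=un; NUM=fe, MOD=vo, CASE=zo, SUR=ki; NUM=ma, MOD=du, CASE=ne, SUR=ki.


cell NUM=ib, MOD=du, CASE=du, SUR=ki:
underlying: baz-fokav-kun-rip-ra
1. k -> g, p -> b, s -> z, t -> d / V _ V: fires at position(s) 6: bazfogavkunripra
2. f -> v, s -> z, t -> d / V _ V: no change
surface: bazfogavkunripra

cell NUM=ib, MOD=fe, CASE=ne, SUR=fe:
underlying: baz-fokav-iz-ga-ret
1. k -> g, p -> b, s -> z, t -> d / V _ V: fires at position(s) 6: bazfogavizgaret
2. f -> v, s -> z, t -> d / V _ V: no change
surface: bazfogavizgaret

cell NUM=ma, MOD=du, CASE=ol, SUR=un:
underlying: le-fokav-kun-sz-n
1. k -> g, p -> b, s -> z, t -> d / V _ V: fires at position(s) 5: lefogavkunszn
2. f -> v, s -> z, t -> d / V _ V: fires at position(s) 3: levogavkunszn
surface: levogavkunszn

cell NUM=fe, MOD=vo, CASE=zo, SUR=ki:
underlying: rul-fokav-di-rip-de
1. k -> g, p -> b, s -> z, t -> d / V _ V: fires at position(s) 6: rulfogavdiripde
2. f -> v, s -> z, t -> d / V _ V: no change
surface: rulfogavdiripde

cell NUM=ma, MOD=du, CASE=ne, SUR=ki:
underlying: le-fokav-kun-rip-ret
1. k -> g, p -> b, s -> z, t -> d / V _ V: fires at position(s) 5: lefogavkunripret
2. f -> v, s -> z, t -> d / V _ V: fires at position(s) 3: levogavkunripret
surface: levogavkunripret


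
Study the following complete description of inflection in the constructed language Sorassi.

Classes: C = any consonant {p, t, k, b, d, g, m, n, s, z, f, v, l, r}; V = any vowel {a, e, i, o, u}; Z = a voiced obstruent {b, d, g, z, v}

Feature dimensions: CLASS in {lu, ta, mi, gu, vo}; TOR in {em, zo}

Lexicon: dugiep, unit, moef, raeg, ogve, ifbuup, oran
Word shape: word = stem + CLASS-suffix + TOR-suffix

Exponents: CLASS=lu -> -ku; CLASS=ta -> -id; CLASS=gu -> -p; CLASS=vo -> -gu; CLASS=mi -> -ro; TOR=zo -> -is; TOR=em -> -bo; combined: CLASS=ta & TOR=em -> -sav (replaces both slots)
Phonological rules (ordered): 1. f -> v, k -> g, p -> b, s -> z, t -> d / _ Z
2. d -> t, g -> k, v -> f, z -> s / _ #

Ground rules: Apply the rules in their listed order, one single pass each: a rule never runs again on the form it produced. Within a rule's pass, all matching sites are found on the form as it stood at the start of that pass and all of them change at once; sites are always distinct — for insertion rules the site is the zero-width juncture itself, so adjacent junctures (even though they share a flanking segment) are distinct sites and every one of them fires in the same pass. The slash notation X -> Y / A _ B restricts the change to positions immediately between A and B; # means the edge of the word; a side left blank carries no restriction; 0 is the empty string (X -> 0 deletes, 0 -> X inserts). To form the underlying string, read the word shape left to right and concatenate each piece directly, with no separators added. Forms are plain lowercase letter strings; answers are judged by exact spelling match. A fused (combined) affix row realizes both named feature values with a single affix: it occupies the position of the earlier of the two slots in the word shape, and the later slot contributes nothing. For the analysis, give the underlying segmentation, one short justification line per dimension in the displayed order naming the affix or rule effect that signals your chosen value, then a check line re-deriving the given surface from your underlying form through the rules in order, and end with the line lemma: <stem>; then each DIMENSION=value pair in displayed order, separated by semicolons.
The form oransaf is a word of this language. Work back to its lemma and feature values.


underlying: oran-sav
CLASS=ta - signalled by the combined affix row
TOR=em - signalled by the combined affix row
check: oransav -> oransav -> oransaf
lemma: oran; CLASS=ta; TOR=em


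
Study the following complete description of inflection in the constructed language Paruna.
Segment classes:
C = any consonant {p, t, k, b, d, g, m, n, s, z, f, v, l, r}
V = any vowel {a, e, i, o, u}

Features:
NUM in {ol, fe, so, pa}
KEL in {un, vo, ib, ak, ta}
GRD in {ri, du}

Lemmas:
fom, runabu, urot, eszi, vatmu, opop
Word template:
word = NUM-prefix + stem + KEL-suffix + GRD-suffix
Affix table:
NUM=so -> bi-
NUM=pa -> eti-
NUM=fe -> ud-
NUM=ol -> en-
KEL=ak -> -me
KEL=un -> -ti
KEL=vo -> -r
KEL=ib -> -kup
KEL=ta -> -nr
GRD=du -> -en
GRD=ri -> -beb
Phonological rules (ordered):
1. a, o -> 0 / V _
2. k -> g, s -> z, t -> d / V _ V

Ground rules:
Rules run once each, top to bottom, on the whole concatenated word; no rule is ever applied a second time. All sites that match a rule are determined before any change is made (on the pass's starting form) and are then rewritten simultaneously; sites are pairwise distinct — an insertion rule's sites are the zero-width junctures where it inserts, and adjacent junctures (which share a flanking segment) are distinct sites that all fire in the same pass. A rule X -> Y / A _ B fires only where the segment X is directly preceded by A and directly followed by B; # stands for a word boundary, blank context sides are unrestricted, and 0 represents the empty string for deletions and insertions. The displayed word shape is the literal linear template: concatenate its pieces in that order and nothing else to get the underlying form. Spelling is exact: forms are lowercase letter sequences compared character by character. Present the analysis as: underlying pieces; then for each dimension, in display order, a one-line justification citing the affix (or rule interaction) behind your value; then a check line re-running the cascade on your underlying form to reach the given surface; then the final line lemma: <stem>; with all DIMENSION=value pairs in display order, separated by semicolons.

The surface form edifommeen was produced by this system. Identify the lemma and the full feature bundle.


underlying: eti-fom-me-en
NUM=pa - signalled by the affix eti-
KEL=ak - signalled by the affix -me
GRD=du - signalled by the affix -en
check: etifommeen -> etifommeen -> edifommeen
lemma: fom; NUM=pa; KEL=ak; GRD=du


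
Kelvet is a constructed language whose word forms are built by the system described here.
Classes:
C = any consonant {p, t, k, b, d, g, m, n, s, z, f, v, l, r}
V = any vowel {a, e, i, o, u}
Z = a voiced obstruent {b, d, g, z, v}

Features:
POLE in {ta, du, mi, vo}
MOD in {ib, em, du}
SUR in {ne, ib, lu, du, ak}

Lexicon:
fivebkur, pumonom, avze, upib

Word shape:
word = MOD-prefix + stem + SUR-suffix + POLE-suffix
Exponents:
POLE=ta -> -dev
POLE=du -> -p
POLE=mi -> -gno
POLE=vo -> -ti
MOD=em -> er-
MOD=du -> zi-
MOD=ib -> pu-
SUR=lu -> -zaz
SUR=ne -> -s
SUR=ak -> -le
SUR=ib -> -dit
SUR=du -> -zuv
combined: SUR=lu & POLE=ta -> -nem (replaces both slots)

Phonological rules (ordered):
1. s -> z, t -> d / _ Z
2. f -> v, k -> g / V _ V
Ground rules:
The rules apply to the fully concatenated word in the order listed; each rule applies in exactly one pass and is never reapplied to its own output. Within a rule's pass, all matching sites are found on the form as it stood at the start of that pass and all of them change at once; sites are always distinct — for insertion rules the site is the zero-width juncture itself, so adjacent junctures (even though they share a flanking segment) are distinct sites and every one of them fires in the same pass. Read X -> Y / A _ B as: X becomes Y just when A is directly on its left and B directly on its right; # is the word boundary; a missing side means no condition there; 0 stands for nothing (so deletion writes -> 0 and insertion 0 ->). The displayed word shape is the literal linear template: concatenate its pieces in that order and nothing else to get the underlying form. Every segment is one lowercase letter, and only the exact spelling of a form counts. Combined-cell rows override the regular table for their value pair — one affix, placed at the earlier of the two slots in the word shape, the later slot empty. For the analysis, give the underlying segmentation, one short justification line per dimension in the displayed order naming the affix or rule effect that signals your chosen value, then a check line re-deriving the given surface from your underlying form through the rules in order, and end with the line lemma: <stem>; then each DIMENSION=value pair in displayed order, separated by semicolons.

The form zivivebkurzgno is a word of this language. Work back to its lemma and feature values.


underlying: zi-fivebkur-s-gno
POLE=mi - signalled by the affix -gno
MOD=du - signalled by the affix zi-
SUR=ne - signalled by the affix -s
check: zifivebkursgno -> zifivebkurzgno -> zivivebkurzgno
lemma: fivebkur; POLE=mi; MOD=du; SUR=ne


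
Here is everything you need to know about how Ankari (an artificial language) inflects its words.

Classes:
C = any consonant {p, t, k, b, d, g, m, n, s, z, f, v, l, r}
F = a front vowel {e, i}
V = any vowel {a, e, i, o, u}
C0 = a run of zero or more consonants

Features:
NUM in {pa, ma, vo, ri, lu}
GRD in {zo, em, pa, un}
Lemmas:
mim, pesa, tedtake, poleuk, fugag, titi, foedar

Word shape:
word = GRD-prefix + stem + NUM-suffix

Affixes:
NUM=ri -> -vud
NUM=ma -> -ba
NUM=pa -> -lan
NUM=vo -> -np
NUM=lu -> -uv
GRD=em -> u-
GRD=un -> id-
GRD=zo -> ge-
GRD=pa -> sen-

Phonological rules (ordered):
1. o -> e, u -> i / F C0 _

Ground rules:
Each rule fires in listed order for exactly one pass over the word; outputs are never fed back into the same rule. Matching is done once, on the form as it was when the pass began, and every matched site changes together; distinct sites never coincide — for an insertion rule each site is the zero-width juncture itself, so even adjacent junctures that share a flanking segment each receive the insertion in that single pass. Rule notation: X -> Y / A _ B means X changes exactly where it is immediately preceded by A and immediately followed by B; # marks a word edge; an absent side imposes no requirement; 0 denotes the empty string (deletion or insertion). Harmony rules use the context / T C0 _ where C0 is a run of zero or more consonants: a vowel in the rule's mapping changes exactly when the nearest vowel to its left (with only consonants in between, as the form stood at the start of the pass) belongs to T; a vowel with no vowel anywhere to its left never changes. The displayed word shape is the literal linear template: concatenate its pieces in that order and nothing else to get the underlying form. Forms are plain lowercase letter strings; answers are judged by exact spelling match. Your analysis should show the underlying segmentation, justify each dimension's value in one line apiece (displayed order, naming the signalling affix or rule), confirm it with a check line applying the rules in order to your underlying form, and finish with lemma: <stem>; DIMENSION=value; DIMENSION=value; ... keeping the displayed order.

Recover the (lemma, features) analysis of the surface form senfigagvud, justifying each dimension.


underlying: sen-fugag-vud
NUM=ri - signalled by the affix -vud
GRD=pa - signalled by the affix sen-
check: senfugagvud -> senfigagvud
lemma: fugag; NUM=ri; GRD=pa


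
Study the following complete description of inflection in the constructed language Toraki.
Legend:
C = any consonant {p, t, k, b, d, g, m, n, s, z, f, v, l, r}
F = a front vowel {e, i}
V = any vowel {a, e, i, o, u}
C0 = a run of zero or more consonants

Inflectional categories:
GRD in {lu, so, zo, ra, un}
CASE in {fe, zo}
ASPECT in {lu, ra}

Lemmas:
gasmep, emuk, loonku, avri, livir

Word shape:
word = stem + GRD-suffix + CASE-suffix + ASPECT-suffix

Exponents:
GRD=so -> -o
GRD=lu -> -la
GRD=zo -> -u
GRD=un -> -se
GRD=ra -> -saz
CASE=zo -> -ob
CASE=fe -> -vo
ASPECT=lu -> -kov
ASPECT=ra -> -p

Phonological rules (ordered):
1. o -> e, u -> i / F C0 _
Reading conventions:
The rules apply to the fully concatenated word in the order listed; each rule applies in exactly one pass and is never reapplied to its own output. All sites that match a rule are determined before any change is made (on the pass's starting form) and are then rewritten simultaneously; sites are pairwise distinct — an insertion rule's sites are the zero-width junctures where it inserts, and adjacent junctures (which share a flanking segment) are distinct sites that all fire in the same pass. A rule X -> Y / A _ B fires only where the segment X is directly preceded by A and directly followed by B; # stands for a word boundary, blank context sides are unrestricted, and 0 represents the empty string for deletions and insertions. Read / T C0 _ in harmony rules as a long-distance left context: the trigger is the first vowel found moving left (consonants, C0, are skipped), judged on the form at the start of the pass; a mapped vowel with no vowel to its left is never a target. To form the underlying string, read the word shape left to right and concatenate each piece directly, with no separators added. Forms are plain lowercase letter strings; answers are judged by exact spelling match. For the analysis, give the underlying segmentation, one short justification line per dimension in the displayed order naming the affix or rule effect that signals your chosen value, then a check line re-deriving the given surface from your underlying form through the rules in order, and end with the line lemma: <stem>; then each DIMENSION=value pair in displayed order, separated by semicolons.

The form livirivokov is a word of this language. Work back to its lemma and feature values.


underlying: livir-u-vo-kov
GRD=zo - signalled by the affix -u
CASE=fe - signalled by the affix -vo
ASPECT=lu - signalled by the affix -kov
check: liviruvokov -> livirivokov
lemma: livir; GRD=zo; CASE=fe; ASPECT=lu


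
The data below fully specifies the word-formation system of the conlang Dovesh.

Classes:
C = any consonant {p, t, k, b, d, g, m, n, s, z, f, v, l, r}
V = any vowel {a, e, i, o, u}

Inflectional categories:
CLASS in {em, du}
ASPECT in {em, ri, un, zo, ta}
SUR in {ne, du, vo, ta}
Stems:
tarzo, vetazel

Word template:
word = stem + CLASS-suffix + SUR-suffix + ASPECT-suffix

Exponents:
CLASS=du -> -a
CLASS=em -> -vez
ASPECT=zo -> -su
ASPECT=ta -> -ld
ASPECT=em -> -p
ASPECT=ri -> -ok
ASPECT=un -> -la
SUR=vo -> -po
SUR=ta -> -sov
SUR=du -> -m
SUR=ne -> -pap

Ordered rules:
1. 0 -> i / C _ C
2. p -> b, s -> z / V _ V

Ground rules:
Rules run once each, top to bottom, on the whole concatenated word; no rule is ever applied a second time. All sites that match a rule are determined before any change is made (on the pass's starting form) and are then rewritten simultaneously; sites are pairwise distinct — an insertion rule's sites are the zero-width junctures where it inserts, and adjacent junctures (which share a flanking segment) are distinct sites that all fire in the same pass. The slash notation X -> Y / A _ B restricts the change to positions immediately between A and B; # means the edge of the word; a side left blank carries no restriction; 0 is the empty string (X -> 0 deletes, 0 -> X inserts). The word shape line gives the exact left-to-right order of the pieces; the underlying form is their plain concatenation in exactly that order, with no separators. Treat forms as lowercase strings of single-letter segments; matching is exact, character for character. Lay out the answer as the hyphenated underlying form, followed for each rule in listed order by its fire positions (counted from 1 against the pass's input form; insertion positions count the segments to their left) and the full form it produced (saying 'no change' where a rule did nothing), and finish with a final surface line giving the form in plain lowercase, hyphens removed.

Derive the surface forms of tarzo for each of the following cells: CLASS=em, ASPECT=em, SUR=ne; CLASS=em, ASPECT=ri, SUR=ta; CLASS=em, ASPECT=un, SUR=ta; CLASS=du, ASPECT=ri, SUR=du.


cell CLASS=em, ASPECT=em, SUR=ne:
underlying: tarzo-vez-pap-p
1. 0 -> i / C _ C: inserts after position(s) 3, 8, 11: tarizovezipapip
2. p -> b, s -> z / V _ V: fires at position(s) 11, 13: tarizovezibabip
surface: tarizovezibabip

cell CLASS=em, ASPECT=ri, SUR=ta:
underlying: tarzo-vez-sov-ok
1. 0 -> i / C _ C: inserts after position(s) 3, 8: tarizovezisovok
2. p -> b, s -> z / V _ V: fires at position(s) 11: tarizovezizovok
surface: tarizovezizovok

cell CLASS=em, ASPECT=un, SUR=ta:
underlying: tarzo-vez-sov-la
1. 0 -> i / C _ C: inserts after position(s) 3, 8, 11: tarizovezisovila
2. p -> b, s -> z / V _ V: fires at position(s) 11: tarizovezizovila
surface: tarizovezizovila

cell CLASS=du, ASPECT=ri, SUR=du:
underlying: tarzo-a-m-ok
1. 0 -> i / C _ C: inserts after position(s) 3: tarizoamok
2. p -> b, s -> z / V _ V: no change
surface: tarizoamok


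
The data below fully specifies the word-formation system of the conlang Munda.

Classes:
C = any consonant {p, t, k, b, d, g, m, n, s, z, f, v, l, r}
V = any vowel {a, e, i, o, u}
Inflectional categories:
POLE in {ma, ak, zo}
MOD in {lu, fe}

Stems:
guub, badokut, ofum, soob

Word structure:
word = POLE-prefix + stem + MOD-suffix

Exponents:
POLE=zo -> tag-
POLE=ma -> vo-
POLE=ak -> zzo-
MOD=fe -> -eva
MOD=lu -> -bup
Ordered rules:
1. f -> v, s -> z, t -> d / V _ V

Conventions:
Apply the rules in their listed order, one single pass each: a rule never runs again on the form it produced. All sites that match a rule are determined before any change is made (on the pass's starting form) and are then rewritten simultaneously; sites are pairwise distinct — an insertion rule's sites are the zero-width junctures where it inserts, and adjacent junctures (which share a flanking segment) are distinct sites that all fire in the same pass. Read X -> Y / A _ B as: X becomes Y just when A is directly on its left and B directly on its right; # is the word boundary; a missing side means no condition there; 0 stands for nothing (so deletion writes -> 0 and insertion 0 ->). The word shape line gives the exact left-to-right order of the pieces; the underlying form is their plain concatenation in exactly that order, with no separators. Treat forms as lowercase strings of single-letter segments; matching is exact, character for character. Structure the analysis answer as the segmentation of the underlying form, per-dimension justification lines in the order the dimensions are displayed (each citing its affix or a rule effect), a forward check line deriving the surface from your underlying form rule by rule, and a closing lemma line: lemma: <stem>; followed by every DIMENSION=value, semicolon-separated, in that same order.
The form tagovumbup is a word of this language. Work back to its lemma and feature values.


underlying: tag-ofum-bup
POLE=zo - signalled by the affix tag-
MOD=lu - signalled by the affix -bup
check: tagofumbup -> tagovumbup
lemma: ofum; POLE=zo; MOD=lu


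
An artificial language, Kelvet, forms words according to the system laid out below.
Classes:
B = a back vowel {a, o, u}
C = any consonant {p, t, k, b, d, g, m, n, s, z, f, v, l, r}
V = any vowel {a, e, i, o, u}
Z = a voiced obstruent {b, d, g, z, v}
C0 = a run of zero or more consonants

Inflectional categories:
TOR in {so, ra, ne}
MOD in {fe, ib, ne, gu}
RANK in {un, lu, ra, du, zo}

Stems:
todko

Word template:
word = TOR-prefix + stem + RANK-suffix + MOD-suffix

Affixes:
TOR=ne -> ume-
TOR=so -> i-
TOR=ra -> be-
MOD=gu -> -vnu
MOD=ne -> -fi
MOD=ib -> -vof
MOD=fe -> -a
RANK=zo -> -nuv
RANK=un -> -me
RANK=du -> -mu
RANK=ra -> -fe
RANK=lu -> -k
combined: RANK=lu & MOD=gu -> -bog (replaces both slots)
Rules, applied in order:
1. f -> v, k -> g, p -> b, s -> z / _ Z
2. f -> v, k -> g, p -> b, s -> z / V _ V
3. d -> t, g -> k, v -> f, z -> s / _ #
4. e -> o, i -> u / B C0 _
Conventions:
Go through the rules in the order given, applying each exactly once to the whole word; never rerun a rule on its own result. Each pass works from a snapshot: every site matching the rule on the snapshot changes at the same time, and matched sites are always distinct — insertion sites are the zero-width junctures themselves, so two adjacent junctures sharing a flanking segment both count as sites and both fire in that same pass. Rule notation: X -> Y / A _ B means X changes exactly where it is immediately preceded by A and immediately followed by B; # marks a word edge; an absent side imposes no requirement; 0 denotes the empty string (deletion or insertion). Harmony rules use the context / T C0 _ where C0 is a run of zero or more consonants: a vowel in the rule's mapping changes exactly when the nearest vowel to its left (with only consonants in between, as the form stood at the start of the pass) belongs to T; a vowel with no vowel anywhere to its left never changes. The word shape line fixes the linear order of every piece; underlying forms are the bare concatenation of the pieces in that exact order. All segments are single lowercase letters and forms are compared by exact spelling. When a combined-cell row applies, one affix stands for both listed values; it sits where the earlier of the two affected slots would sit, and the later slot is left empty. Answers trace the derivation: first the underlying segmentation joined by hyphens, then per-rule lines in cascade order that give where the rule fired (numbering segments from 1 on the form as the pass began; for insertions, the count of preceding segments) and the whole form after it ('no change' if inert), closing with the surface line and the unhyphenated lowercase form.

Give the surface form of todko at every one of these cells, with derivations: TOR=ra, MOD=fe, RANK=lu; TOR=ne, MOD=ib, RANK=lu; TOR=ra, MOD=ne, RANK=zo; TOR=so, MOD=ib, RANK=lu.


cell TOR=ra, MOD=fe, RANK=lu:
underlying: be-todko-k-a
1. f -> v, k -> g, p -> b, s -> z / _ Z: no change
2. f -> v, k -> g, p -> b, s -> z / V _ V: fires at position(s) 8: betodkoga
3. d -> t, g -> k, v -> f, z -> s / _ #: no change
4. e -> o, i -> u / B C0 _: no change
surface: betodkoga

cell TOR=ne, MOD=ib, RANK=lu:
underlying: ume-todko-k-vof
1. f -> v, k -> g, p -> b, s -> z / _ Z: fires at position(s) 9: umetodkogvof
2. f -> v, k -> g, p -> b, s -> z / V _ V: no change
3. d -> t, g -> k, v -> f, z -> s / _ #: no change
4. e -> o, i -> u / B C0 _: fires at position(s) 3: umotodkogvof
surface: umotodkogvof

cell TOR=ra, MOD=ne, RANK=zo:
underlying: be-todko-nuv-fi
1. f -> v, k -> g, p -> b, s -> z / _ Z: no change
2. f -> v, k -> g, p -> b, s -> z / V _ V: no change
3. d -> t, g -> k, v -> f, z -> s / _ #: no change
4. e -> o, i -> u / B C0 _: fires at position(s) 12: betodkonuvfu
surface: betodkonuvfu

cell TOR=so, MOD=ib, RANK=lu:
underlying: i-todko-k-vof
1. f -> v, k -> g, p -> b, s -> z / _ Z: fires at position(s) 7: itodkogvof
2. f -> v, k -> g, p -> b, s -> z / V _ V: no change
3. d -> t, g -> k, v -> f, z -> s / _ #: no change
4. e -> o, i -> u / B C0 _: no change
surface: itodkogvof
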